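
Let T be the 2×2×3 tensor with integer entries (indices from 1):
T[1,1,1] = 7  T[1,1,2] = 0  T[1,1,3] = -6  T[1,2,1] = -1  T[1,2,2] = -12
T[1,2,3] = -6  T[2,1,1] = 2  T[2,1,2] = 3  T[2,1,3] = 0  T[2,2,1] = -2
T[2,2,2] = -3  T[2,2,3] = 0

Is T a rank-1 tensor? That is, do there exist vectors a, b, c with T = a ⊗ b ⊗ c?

The mode-2 unfolding of T (rows indexed by j, columns by (i,k) = (1,1), (1,2), (1,3), (2,1), (2,2), (2,3)) is [[7, 0, -6, 2, 3, 0], [-1, -12, -6, -2, -3, 0]].
There the 2×2 minor on rows j ∈ {1, 2}, columns (i,k) ∈ {(1,1), (1,2)} is det [[7, 0], [-1, -12]] = -84 ≠ 0, so this unfolding has rank ≥ 2; CP rank is at least every unfolding rank, so rank(T) ≥ 2.
In particular rank(T) ≥ 2 > 1, so T is not rank-1.

No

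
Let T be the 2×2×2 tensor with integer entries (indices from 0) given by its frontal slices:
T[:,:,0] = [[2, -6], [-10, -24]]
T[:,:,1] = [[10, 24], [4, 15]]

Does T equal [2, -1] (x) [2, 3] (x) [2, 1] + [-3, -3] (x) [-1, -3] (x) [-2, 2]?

Reconstruct entrywise from the claimed factors. For example, T[1,0,0] = -10 and Σₗ aₗ[1]bₗ[0]cₗ[0] = (-1)·(2)·(2) + (-3)·(-1)·(-2) = -10; checking all 8 entries, every one matches. The claim holds.

Yes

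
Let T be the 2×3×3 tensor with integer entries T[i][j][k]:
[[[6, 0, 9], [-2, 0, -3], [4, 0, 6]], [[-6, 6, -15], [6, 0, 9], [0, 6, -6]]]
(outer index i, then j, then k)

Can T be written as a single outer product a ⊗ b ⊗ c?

No

The mode-1 unfolding of T (rows indexed by i, columns by (j,k) = (0,0), (0,1), (0,2), (1,0), (1,1), (1,2), (2,0), (2,1), (2,2)) is [[6, 0, 9, -2, 0, -3, 4, 0, 6], [-6, 6, -15, 6, 0, 9, 0, 6, -6]].
There the 2×2 minor on rows i ∈ {0, 1}, columns (j,k) ∈ {(0,0), (0,1)} is det [[6, 0], [-6, 6]] = 36 ≠ 0, so this unfolding has rank ≥ 2; CP rank is at least every unfolding rank, so rank(T) ≥ 2.
In particular rank(T) ≥ 2 > 1, so T is not rank-1.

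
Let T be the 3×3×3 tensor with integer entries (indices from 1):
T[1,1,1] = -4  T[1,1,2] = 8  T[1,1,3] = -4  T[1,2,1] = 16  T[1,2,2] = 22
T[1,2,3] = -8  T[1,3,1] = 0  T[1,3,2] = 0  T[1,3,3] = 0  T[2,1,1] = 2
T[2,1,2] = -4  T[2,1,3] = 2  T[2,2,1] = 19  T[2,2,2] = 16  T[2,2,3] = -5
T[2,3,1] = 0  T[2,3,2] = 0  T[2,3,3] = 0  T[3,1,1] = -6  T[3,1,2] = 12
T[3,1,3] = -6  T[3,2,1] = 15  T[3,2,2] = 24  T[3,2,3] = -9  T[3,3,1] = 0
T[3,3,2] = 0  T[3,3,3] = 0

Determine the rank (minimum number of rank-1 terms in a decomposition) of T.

2

Lower bound: the mode-1 unfolding of T (rows indexed by i, columns by (j,k) = (1,1), (1,2), (1,3), (2,1), (2,2), (2,3), (3,1), (3,2), (3,3)) is [[-4, 8, -4, 16, 22, -8, 0, 0, 0], [2, -4, 2, 19, 16, -5, 0, 0, 0], [-6, 12, -6, 15, 24, -9, 0, 0, 0]].
There the 2×2 minor on rows i ∈ {1, 2}, columns (j,k) ∈ {(1,1), (2,1)} is det [[-4, 16], [2, 19]] = -108 ≠ 0, so this unfolding has rank ≥ 2; CP rank is at least every unfolding rank, so rank(T) ≥ 2. (This is only a lower bound: in general the CP rank may exceed every unfolding rank, so we still need to exhibit 2 rank-1 terms summing to T.)
Upper bound — finding two terms. Write S_k = T[:,:,k] for the frontal slices: S₁ = [[-4, 16, 0], [2, 19, 0], [-6, 15, 0]], S₂ = [[8, 22, 0], [-4, 16, 0], [12, 24, 0]], S₃ = [[-4, -8, 0], [2, -5, 0], [-6, -9, 0]].
If T = a₁ ⊗ b₁ ⊗ c₁ + a₂ ⊗ b₂ ⊗ c₂ then each S_k = c₁[k]·a₁b₁ᵀ + c₂[k]·a₂b₂ᵀ. S₁ and S₂ are linearly independent, so a₁b₁ᵀ and a₂b₂ᵀ must span the same plane of matrices: they are the rank-1 matrices of the form x·S₁ + y·S₂.
The 2×2 minor of x·S₁ + y·S₂ on rows {1,2}, columns {1,2} is −108·x² + 108·xy + 216·y² = (-108)·(x − 2·y)(x + y), vanishing at (x:y) = (2:1) and (1:-1).
M₁ = 2·S₁ + S₂ = [[0, 54, 0], [0, 54, 0], [0, 54, 0]] = 54·(1, 1, 1)(0, 1, 0)ᵀ and M₂ = S₁ − S₂ = [[-12, -6, 0], [6, 3, 0], [-18, -9, 0]] = (-3)·(2, -1, 3)(2, 1, 0)ᵀ, so take a₁ = (1, 1, 1), b₁ = (0, 1, 0), a₂ = (2, -1, 3), b₂ = (2, 1, 0).
Each slice is an integer combination of E₁ = a₁b₁ᵀ and E₂ = a₂b₂ᵀ: S₁ = 18·E₁ − E₂, S₂ = 18·E₁ + 2·E₂, S₃ = −6·E₁ − E₂; reading off coefficients, c₁ = (18, 18, -6) and c₂ = (-1, 2, -1).
Hence T = (1, 1, 1) ⊗ (0, 1, 0) ⊗ (18, 18, -6) + (2, -1, 3) ⊗ (2, 1, 0) ⊗ (-1, 2, -1), so rank(T) ≤ 2.
These bounds meet, so rank(T) = 2.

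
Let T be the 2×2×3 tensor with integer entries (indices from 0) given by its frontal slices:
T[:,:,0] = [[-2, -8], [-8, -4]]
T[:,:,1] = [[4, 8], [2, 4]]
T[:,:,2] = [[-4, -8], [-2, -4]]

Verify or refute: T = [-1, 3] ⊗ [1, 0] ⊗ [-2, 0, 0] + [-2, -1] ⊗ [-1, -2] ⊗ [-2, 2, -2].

Yes

Reconstruct entrywise from the claimed factors. For example, T[1,0,1] = 2 and Σₗ aₗ[1]bₗ[0]cₗ[1] = (3)·(1)·(0) + (-1)·(-1)·(2) = 2; checking all 12 entries, every one matches. The claim holds.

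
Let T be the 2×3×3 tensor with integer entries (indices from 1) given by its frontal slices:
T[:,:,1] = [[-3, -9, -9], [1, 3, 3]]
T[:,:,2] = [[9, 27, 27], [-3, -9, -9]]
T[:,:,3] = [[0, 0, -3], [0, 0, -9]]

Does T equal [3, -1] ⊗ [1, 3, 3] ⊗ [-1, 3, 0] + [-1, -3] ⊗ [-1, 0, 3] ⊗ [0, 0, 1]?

Reconstruct entry (1,1,3) from the claimed factors: Σₗ aₗ[1]bₗ[1]cₗ[3] = (3)·(1)·(0) + (-1)·(-1)·(1) = 1, but T[1,1,3] = 0. The claim is false.

No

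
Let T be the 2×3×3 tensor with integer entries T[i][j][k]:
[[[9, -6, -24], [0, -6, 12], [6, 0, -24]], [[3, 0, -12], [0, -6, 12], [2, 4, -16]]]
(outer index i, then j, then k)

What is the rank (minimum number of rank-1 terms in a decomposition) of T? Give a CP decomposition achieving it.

rank(T) = 2

Lower bound: in the mode-2 unfolding of T (rows indexed by j, columns by (i,k)) the 2×2 minor on rows j ∈ {0, 1}, columns (i,k) ∈ {(0,0), (0,1)} is det [[9, -6], [0, -6]] = -54 ≠ 0, so that unfolding has rank ≥ 2 and hence rank(T) ≥ 2 (CP rank is at least every unfolding rank, though it can be larger).
Upper bound: with S_k = T[:,:,k], the two rank-1 terms a₁b₁ᵀ, a₂b₂ᵀ are the rank-1 members of the pencil x·S₀ + y·S₁.
The 2×2 minor of x·S₀ + y·S₁ on rows {0,1}, columns {0,1} is −36·xy + 36·y² = (-36)·(x − y)(y), vanishing at (x:y) = (1:1) and (1:0).
M₁ = S₀ + S₁ = [[3, -6, 6], [3, -6, 6]] = 3·[1, 1][1, -2, 2]ᵀ and M₂ = S₀ = [[9, 0, 6], [3, 0, 2]] = [3, 1][3, 0, 2]ᵀ, so take a₁ = [1, 1], b₁ = [1, -2, 2], a₂ = [3, 1], b₂ = [3, 0, 2].
Each slice is an integer combination of E₁ = a₁b₁ᵀ and E₂ = a₂b₂ᵀ: S₀ = E₂, S₁ = 3·E₁ − E₂, S₂ = −6·E₁ − 2·E₂; reading off coefficients, c₁ = [0, 3, -6] and c₂ = [1, -1, -2].
Hence T = [1, 1] ⊗ [1, -2, 2] ⊗ [0, 3, -6] + [3, 1] ⊗ [3, 0, 2] ⊗ [1, -1, -2], so rank(T) ≤ 2.
These bounds meet, so rank(T) = 2.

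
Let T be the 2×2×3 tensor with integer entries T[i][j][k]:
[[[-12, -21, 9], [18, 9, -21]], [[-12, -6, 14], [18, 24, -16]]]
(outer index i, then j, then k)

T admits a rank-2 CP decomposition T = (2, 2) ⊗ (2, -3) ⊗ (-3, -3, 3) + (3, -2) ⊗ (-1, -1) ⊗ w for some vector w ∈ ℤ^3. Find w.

w = (0, 3, 1)

Subtract the known terms from T to get the rank-1 residual R = (3, -2) ⊗ (-1, -1) ⊗ w, so R[i,j,k] = a[i]·b[j]·w[k]. Pick indices with nonzero a[0]·b[0] = (3)·(-1) = -3. Only the fibre through (0,0,·) is needed: R[0,0,:] = T[0,0,:] − Σₗ aₗ[0]bₗ[0]cₗ = [-12, -21, 9] − (2)·(2)·(-3, -3, 3) = [0, -9, -3]. Then w[k] = R[0,0,k] / -3 for each k, giving w = [0, -9, -3] / -3 = (0, 3, 1).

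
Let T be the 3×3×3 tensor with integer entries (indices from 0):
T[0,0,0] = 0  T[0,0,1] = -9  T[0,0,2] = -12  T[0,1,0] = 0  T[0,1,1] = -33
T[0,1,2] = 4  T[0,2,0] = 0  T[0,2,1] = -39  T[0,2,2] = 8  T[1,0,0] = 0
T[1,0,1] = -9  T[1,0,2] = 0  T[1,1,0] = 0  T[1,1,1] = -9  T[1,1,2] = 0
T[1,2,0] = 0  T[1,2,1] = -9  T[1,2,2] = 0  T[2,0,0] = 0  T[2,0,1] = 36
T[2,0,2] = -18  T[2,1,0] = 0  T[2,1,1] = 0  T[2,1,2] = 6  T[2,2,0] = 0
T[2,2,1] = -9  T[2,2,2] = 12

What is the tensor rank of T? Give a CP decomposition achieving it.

rank(T) = 2

Lower bound: the mode-3 unfolding of T (rows indexed by k, columns by (i,j) = (0,0), (0,1), (0,2), (1,0), (1,1), (1,2), (2,0), (2,1), (2,2)) is [[0, 0, 0, 0, 0, 0, 0, 0, 0], [-9, -33, -39, -9, -9, -9, 36, 0, -9], [-12, 4, 8, 0, 0, 0, -18, 6, 12]].
There the 2×2 minor on rows k ∈ {1, 2}, columns (i,j) ∈ {(0,0), (0,1)} is det [[-9, -33], [-12, 4]] = -432 ≠ 0, so this unfolding has rank ≥ 2; CP rank is at least every unfolding rank, so rank(T) ≥ 2. (This is only a lower bound: in general the CP rank may exceed every unfolding rank, so we still need to exhibit 2 rank-1 terms summing to T.)
Upper bound — finding two terms. Write S_k = T[:,:,k] for the frontal slices: S₀ = [[0, 0, 0], [0, 0, 0], [0, 0, 0]], S₁ = [[-9, -33, -39], [-9, -9, -9], [36, 0, -9]], S₂ = [[-12, 4, 8], [0, 0, 0], [-18, 6, 12]].
If T = a₁ ∘ b₁ ∘ c₁ + a₂ ∘ b₂ ∘ c₂ then each S_k = c₁[k]·a₁b₁ᵀ + c₂[k]·a₂b₂ᵀ. S₁ and S₂ are linearly independent, so a₁b₁ᵀ and a₂b₂ᵀ must span the same plane of matrices: they are the rank-1 matrices of the form x·S₁ + y·S₂.
The 2×2 minor of x·S₁ + y·S₂ on rows {0,1}, columns {0,1} is −216·x² + 144·xy = (-72)·(3·x − 2·y)(x), vanishing at (x:y) = (2:3) and (0:1).
M₁ = 2·S₁ + 3·S₂ = [[-54, -54, -54], [-18, -18, -18], [18, 18, 18]] = (-18)·[3, 1, -1][1, 1, 1]ᵀ and M₂ = S₂ = [[-12, 4, 8], [0, 0, 0], [-18, 6, 12]] = (-2)·[2, 0, 3][3, -1, -2]ᵀ, so take a₁ = [3, 1, -1], b₁ = [1, 1, 1], a₂ = [2, 0, 3], b₂ = [3, -1, -2].
Each slice is an integer combination of E₁ = a₁b₁ᵀ and E₂ = a₂b₂ᵀ: S₀ = 0, S₁ = −9·E₁ + 3·E₂, S₂ = −2·E₂; reading off coefficients, c₁ = [0, -9, 0] and c₂ = [0, 3, -2].
Hence T = [3, 1, -1] ∘ [1, 1, 1] ∘ [0, -9, 0] + [2, 0, 3] ∘ [3, -1, -2] ∘ [0, 3, -2], so rank(T) ≤ 2.
These bounds meet, so rank(T) = 2.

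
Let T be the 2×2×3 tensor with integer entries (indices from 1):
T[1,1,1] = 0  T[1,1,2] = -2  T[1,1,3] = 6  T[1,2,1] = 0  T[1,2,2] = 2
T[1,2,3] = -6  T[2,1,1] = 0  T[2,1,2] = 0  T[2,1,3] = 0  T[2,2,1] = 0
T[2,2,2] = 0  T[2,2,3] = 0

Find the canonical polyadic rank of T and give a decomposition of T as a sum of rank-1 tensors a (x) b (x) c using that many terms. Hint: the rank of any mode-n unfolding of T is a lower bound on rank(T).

Lower bound: T ≠ 0 (e.g. T[1,1,2] = -2), so rank(T) ≥ 1.
Upper bound: if T = a (x) b (x) c then every fibre of T is a multiple of the corresponding factor, so read the factors off the fibres through the nonzero entry T[1,1,2] = -2.
The mode-1 fibre T[:,1,2] = [-2, 0] gives a = (1, 0) (primitive direction); the mode-2 fibre T[1,:,2] = [-2, 2] gives b = (1, -1); then c[k] = T[1,1,k] / (a[1]·b[1]) = [0, -2, 6] / 1 = (0, -2, 6).
Expanding (1, 0) (x) (1, -1) (x) (0, -2, 6) reproduces all 12 entries of T, so T = (1, 0) (x) (1, -1) (x) (0, -2, 6) and rank(T) ≤ 1.
These bounds meet, so rank(T) = 1.

rank(T) = 1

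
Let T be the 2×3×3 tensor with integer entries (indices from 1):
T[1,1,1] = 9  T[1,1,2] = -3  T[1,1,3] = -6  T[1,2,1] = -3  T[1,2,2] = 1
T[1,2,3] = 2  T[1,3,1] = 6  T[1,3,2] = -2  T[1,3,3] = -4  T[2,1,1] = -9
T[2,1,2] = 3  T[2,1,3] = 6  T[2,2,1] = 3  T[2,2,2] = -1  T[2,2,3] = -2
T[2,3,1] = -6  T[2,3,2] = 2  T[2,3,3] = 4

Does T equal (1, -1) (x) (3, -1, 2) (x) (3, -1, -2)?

Yes

Reconstruct entrywise from the claimed factors. For example, T[2,1,2] = 3 and Σₗ aₗ[2]bₗ[1]cₗ[2] = (-1)·(3)·(-1) = 3; checking all 18 entries, every one matches. The claim holds.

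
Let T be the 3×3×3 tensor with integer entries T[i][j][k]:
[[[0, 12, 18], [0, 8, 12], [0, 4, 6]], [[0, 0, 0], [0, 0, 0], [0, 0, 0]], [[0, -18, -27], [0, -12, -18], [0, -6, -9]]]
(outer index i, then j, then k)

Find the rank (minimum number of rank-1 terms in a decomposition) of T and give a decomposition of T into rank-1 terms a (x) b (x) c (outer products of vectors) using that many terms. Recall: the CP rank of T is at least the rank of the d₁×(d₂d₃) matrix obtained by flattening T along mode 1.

rank(T) = 1

Lower bound: T ≠ 0 (e.g. T[0,0,1] = 12), so rank(T) ≥ 1.
Upper bound: if T = a (x) b (x) c then every fibre of T is a multiple of the corresponding factor, so read the factors off the fibres through the nonzero entry T[0,0,1] = 12.
The mode-1 fibre T[:,0,1] = [12, 0, -18] gives a = (2, 0, -3) (primitive direction); the mode-2 fibre T[0,:,1] = [12, 8, 4] gives b = (3, 2, 1); then c[k] = T[0,0,k] / (a[0]·b[0]) = [0, 12, 18] / 6 = (0, 2, 3).
Expanding (2, 0, -3) (x) (3, 2, 1) (x) (0, 2, 3) reproduces all 27 entries of T, so T = (2, 0, -3) (x) (3, 2, 1) (x) (0, 2, 3) and rank(T) ≤ 1.
These bounds meet, so rank(T) = 1.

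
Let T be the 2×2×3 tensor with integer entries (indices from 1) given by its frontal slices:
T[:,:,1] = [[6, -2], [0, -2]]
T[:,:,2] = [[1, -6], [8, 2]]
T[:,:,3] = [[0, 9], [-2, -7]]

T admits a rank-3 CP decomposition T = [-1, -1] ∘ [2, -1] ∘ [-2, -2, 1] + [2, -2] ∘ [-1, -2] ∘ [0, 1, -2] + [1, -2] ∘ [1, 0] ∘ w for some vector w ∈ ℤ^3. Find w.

Subtract the known terms from T to get the rank-1 residual R = [1, -2] ∘ [1, 0] ∘ w, so R[i,j,k] = a[i]·b[j]·w[k]. Pick indices with nonzero a[1]·b[1] = (1)·(1) = 1. Only the fibre through (1,1,·) is needed: R[1,1,:] = T[1,1,:] − Σₗ aₗ[1]bₗ[1]cₗ = [6, 1, 0] − (-1)·(2)·[-2, -2, 1] − (2)·(-1)·[0, 1, -2] = [2, -1, -2]. Then w[k] = R[1,1,k] / 1 for each k, giving w = [2, -1, -2] / 1 = [2, -1, -2].

w = [2, -1, -2]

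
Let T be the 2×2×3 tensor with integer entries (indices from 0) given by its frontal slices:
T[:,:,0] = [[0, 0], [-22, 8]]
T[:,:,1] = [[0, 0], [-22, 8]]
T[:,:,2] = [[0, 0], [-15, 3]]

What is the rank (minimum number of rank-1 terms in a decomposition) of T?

2

Lower bound: the mode-3 unfolding of T (rows indexed by k, columns by (i,j) = (0,0), (0,1), (1,0), (1,1)) is [[0, 0, -22, 8], [0, 0, -22, 8], [0, 0, -15, 3]].
There the 2×2 minor on rows k ∈ {0, 2}, columns (i,j) ∈ {(1,0), (1,1)} is det [[-22, 8], [-15, 3]] = 54 ≠ 0, so this unfolding has rank ≥ 2; CP rank is at least every unfolding rank, so rank(T) ≥ 2. (Flattening ranks never certify an upper bound on CP rank; for that we must actually write T with 2 rank-1 terms.)
Upper bound — finding two terms. Every mode-1 slice of T is a multiple of one matrix: T[i,:,:] = a[i]·M with a = (0, 1) and M = [[-22, -22, -15], [8, 8, 3]] (rows indexed by j, columns by k). So it suffices to write M as a sum of two rank-1 matrices.
Splitting M by its rows (j = 0, 1), M = (1, 0)(-22, -22, -15)ᵀ + (0, 1)(8, 8, 3)ᵀ.
Hence T = (0, 1) (x) (1, 0) (x) (-22, -22, -15) + (0, 1) (x) (0, 1) (x) (8, 8, 3), so rank(T) ≤ 2.
These bounds meet, so rank(T) = 2.
Check entry T[0,0,0] = 0: (0)·(1)·(-22) + (0)·(0)·(8) = 0.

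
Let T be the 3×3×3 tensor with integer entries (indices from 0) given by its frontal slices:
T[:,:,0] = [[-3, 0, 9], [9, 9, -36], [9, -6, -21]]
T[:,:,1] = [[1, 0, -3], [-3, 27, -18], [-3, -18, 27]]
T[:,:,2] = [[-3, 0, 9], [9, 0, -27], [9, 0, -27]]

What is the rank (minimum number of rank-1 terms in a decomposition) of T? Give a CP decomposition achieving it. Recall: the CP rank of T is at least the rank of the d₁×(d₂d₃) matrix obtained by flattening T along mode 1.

Lower bound: in the mode-2 unfolding of T (rows indexed by j, columns by (i,k)) the 2×2 minor on rows j ∈ {0, 1}, columns (i,k) ∈ {(0,0), (1,0)} is det [[-3, 9], [0, 9]] = -27 ≠ 0, so that unfolding has rank ≥ 2 and hence rank(T) ≥ 2 (CP rank is at least every unfolding rank, though it can be larger).
Upper bound: with S_k = T[:,:,k], the two rank-1 terms a₁b₁ᵀ, a₂b₂ᵀ are the rank-1 members of the pencil x·S₀ + y·S₁.
The 2×2 minor of x·S₀ + y·S₁ on rows {0,1}, columns {0,1} is −27·x² − 72·xy + 27·y² = (-9)·(x + 3·y)(3·x − y), vanishing at (x:y) = (3:-1) and (1:3).
M₁ = 3·S₀ − S₁ = [[-10, 0, 30], [30, 0, -90], [30, 0, -90]] = (-10)·[1, -3, -3][1, 0, -3]ᵀ and M₂ = S₀ + 3·S₁ = [[0, 0, 0], [0, 90, -90], [0, -60, 60]] = 30·[0, 3, -2][0, 1, -1]ᵀ, so take a₁ = [1, -3, -3], b₁ = [1, 0, -3], a₂ = [0, 3, -2], b₂ = [0, 1, -1].
Each slice is an integer combination of E₁ = a₁b₁ᵀ and E₂ = a₂b₂ᵀ: S₀ = −3·E₁ + 3·E₂, S₁ = E₁ + 9·E₂, S₂ = −3·E₁; reading off coefficients, c₁ = [-3, 1, -3] and c₂ = [3, 9, 0].
Hence T = [1, -3, -3] ⊗ [1, 0, -3] ⊗ [-3, 1, -3] + [0, 3, -2] ⊗ [0, 1, -1] ⊗ [3, 9, 0], so rank(T) ≤ 2.
These bounds meet, so rank(T) = 2.

rank(T) = 2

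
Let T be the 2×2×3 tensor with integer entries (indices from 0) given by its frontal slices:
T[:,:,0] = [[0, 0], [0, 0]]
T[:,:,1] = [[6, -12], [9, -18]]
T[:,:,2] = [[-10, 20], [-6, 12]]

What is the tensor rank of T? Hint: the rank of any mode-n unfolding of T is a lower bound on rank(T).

2

Lower bound: the mode-1 unfolding of T (rows indexed by i, columns by (j,k) = (0,0), (0,1), (0,2), (1,0), (1,1), (1,2)) is [[0, 6, -10, 0, -12, 20], [0, 9, -6, 0, -18, 12]].
There the 2×2 minor on rows i ∈ {0, 1}, columns (j,k) ∈ {(0,1), (0,2)} is det [[6, -10], [9, -6]] = 54 ≠ 0, so this unfolding has rank ≥ 2; CP rank is at least every unfolding rank, so rank(T) ≥ 2. (Unfolding ranks only ever bound the CP rank from below — rank(T) can be strictly larger than all of them — so the matching upper bound has to come from an explicit 2-term decomposition.)
Upper bound — finding two terms. Every mode-2 slice of T is a multiple of one matrix: T[:,j,:] = b[j]·M with b = [1, -2] and M = [[0, 6, -10], [0, 9, -6]] (rows indexed by i, columns by k). So it suffices to write M as a sum of two rank-1 matrices.
Splitting M by its rows (i = 0, 1), M = [1, 0][0, 6, -10]ᵀ + [0, 1][0, 9, -6]ᵀ.
Hence T = [1, 0] ⊗ [1, -2] ⊗ [0, 6, -10] + [0, 1] ⊗ [1, -2] ⊗ [0, 9, -6], so rank(T) ≤ 2.
These bounds meet, so rank(T) = 2.
Check entry T[0,1,1] = -12: (1)·(-2)·(6) + (0)·(-2)·(9) = -12.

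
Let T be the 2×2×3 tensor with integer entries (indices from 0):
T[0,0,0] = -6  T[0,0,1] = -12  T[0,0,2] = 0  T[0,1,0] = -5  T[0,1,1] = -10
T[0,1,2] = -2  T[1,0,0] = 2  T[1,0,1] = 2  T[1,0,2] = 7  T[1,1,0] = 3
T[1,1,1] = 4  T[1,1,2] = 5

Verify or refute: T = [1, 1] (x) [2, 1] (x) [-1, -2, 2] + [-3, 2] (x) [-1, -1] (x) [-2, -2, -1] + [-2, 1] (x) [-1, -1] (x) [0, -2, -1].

No

Reconstruct entry (0,0,0) from the claimed factors: Σₗ aₗ[0]bₗ[0]cₗ[0] = (1)·(2)·(-1) + (-3)·(-1)·(-2) + (-2)·(-1)·(0) = -8, but T[0,0,0] = -6. The claim is false.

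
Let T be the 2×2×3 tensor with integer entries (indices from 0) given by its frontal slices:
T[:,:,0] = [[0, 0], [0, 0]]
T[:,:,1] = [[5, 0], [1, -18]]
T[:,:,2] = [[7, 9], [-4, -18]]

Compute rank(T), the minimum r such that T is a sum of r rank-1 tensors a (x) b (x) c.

Lower bound: the mode-3 unfolding of T (rows indexed by k, columns by (i,j) = (0,0), (0,1), (1,0), (1,1)) is [[0, 0, 0, 0], [5, 0, 1, -18], [7, 9, -4, -18]].
There the 2×2 minor on rows k ∈ {1, 2}, columns (i,j) ∈ {(0,0), (0,1)} is det [[5, 0], [7, 9]] = 45 ≠ 0, so this unfolding has rank ≥ 2; CP rank is at least every unfolding rank, so rank(T) ≥ 2. (This is only a lower bound: in general the CP rank may exceed every unfolding rank, so we still need to exhibit 2 rank-1 terms summing to T.)
Upper bound — finding two terms. Write S_k = T[:,:,k] for the frontal slices: S₀ = [[0, 0], [0, 0]], S₁ = [[5, 0], [1, -18]], S₂ = [[7, 9], [-4, -18]].
If T = a₁ (x) b₁ (x) c₁ + a₂ (x) b₂ (x) c₂ then each S_k = c₁[k]·a₁b₁ᵀ + c₂[k]·a₂b₂ᵀ. S₁ and S₂ are linearly independent, so a₁b₁ᵀ and a₂b₂ᵀ must span the same plane of matrices: they are the rank-1 matrices of the form x·S₁ + y·S₂.
det(x·S₁ + y·S₂) is −90·x² − 225·xy − 90·y² = (-45)·(x + 2·y)(2·x + y), vanishing at (x:y) = (2:-1) and (1:-2).
M₁ = 2·S₁ − S₂ = [[3, -9], [6, -18]] = 3·(1, 2)(1, -3)ᵀ and M₂ = S₁ − 2·S₂ = [[-9, -18], [9, 18]] = (-9)·(1, -1)(1, 2)ᵀ, so take a₁ = (1, 2), b₁ = (1, -3), a₂ = (1, -1), b₂ = (1, 2).
Each slice is an integer combination of E₁ = a₁b₁ᵀ and E₂ = a₂b₂ᵀ: S₀ = 0, S₁ = 2·E₁ + 3·E₂, S₂ = E₁ + 6·E₂; reading off coefficients, c₁ = (0, 2, 1) and c₂ = (0, 3, 6).
Hence T = (1, 2) (x) (1, -3) (x) (0, 2, 1) + (1, -1) (x) (1, 2) (x) (0, 3, 6), so rank(T) ≤ 2.
These bounds meet, so rank(T) = 2.

2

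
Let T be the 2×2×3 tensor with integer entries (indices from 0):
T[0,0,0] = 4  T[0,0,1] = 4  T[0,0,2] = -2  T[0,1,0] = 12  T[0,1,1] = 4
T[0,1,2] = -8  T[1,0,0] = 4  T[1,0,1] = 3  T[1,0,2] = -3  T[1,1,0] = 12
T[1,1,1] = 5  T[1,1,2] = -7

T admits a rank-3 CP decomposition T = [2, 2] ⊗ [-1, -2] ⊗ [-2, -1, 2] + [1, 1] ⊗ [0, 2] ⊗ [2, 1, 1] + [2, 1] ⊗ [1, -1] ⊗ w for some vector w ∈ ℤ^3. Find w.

Subtract the known terms from T to get the rank-1 residual R = [2, 1] ⊗ [1, -1] ⊗ w, so R[i,j,k] = a[i]·b[j]·w[k]. Pick indices with nonzero a[0]·b[0] = (2)·(1) = 2. Only the fibre through (0,0,·) is needed: R[0,0,:] = T[0,0,:] − Σₗ aₗ[0]bₗ[0]cₗ = [4, 4, -2] − (2)·(-1)·[-2, -1, 2] − (1)·(0)·[2, 1, 1] = [0, 2, 2]. Then w[k] = R[0,0,k] / 2 for each k, giving w = [0, 2, 2] / 2 = [0, 1, 1].

w = [0, 1, 1]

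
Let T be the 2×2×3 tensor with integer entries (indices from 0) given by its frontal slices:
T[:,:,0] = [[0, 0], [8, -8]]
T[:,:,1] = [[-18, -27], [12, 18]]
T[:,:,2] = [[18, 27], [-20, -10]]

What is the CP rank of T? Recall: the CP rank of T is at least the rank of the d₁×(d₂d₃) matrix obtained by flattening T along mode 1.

2

Lower bound: the mode-3 unfolding of T (rows indexed by k, columns by (i,j) = (0,0), (0,1), (1,0), (1,1)) is [[0, 0, 8, -8], [-18, -27, 12, 18], [18, 27, -20, -10]].
There the 2×2 minor on rows k ∈ {0, 1}, columns (i,j) ∈ {(0,0), (1,0)} is det [[0, 8], [-18, 12]] = 144 ≠ 0, so this unfolding has rank ≥ 2; CP rank is at least every unfolding rank, so rank(T) ≥ 2. (This is only a lower bound: in general the CP rank may exceed every unfolding rank, so we still need to exhibit 2 rank-1 terms summing to T.)
Upper bound — finding two terms. Write S_k = T[:,:,k] for the frontal slices: S₀ = [[0, 0], [8, -8]], S₁ = [[-18, -27], [12, 18]], S₂ = [[18, 27], [-20, -10]].
If T = a₁ ⊗ b₁ ⊗ c₁ + a₂ ⊗ b₂ ⊗ c₂ then each S_k = c₁[k]·a₁b₁ᵀ + c₂[k]·a₂b₂ᵀ. S₀ and S₁ are linearly independent, so a₁b₁ᵀ and a₂b₂ᵀ must span the same plane of matrices: they are the rank-1 matrices of the form x·S₀ + y·S₁.
det(x·S₀ + y·S₁) is 360·xy = 360·(y)(x), vanishing at (x:y) = (1:0) and (0:1).
M₁ = S₀ = [[0, 0], [8, -8]] = 8·(0, 1)(1, -1)ᵀ and M₂ = S₁ = [[-18, -27], [12, 18]] = (-3)·(3, -2)(2, 3)ᵀ, so take a₁ = (0, 1), b₁ = (1, -1), a₂ = (3, -2), b₂ = (2, 3).
Each slice is an integer combination of E₁ = a₁b₁ᵀ and E₂ = a₂b₂ᵀ: S₀ = 8·E₁, S₁ = −3·E₂, S₂ = −8·E₁ + 3·E₂; reading off coefficients, c₁ = (8, 0, -8) and c₂ = (0, -3, 3).
Hence T = (0, 1) ⊗ (1, -1) ⊗ (8, 0, -8) + (3, -2) ⊗ (2, 3) ⊗ (0, -3, 3), so rank(T) ≤ 2.
These bounds meet, so rank(T) = 2.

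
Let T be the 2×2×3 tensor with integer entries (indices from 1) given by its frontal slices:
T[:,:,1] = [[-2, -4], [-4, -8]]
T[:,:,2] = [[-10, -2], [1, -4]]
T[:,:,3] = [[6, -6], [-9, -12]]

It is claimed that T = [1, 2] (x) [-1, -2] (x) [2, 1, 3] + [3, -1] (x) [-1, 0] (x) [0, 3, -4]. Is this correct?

No

Reconstruct entry (1,1,3) from the claimed factors: Σₗ aₗ[1]bₗ[1]cₗ[3] = (1)·(-1)·(3) + (3)·(-1)·(-4) = 9, but T[1,1,3] = 6. The claim is false.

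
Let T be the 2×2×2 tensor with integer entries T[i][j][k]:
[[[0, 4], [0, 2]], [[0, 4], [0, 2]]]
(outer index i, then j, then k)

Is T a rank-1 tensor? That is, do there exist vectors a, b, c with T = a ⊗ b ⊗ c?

Yes

If T = a ⊗ b ⊗ c then every fibre of T is a multiple of the corresponding factor, so read the factors off the fibres through the nonzero entry T[0,0,1] = 4.
The mode-1 fibre T[:,0,1] = [4, 4] gives a = [1, 1] (primitive direction); the mode-2 fibre T[0,:,1] = [4, 2] gives b = [2, 1]; then c[k] = T[0,0,k] / (a[0]·b[0]) = [0, 4] / 2 = [0, 2].
Expanding [1, 1] ⊗ [2, 1] ⊗ [0, 2] reproduces all 8 entries of T, so T = [1, 1] ⊗ [2, 1] ⊗ [0, 2] and rank(T) ≤ 1.
Equivalently every frontal slice T[:,:,k] is c[k] times the rank-1 matrix [1, 1] ⊗ [2, 1]. So T has rank 1 (it is nonzero).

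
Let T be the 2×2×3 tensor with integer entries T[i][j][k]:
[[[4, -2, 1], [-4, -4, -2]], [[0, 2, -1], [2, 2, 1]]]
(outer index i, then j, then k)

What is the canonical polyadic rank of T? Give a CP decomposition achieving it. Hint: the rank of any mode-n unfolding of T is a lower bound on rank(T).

Lower bound: the mode-3 unfolding of T (rows indexed by k, columns by (i,j) = (0,0), (0,1), (1,0), (1,1)) is [[4, -4, 0, 2], [-2, -4, 2, 2], [1, -2, -1, 1]].
There the 3×3 minor on rows k ∈ {0, 1, 2}, columns (i,j) ∈ {(0,0), (0,1), (1,0)} is det [[4, -4, 0], [-2, -4, 2], [1, -2, -1]] = 32 ≠ 0, so this unfolding has rank ≥ 3; CP rank is at least every unfolding rank, so rank(T) ≥ 3. (This is only a lower bound: in general the CP rank may exceed every unfolding rank, so we still need to exhibit 3 rank-1 terms summing to T.)
Upper bound: T is a sum of 3 rank-1 terms, T = [1, -1] ⊗ [1, 0] ⊗ [2, -2, 1] + [1, 1] ⊗ [1, 0] ⊗ [2, 0, 0] + [2, -1] ⊗ [0, 1] ⊗ [-2, -2, -1] (written with every a and b primitive with positive leading entry and the scale carried by c; CP decompositions are not unique, and this one is verified by expanding entrywise), so rank(T) ≤ 3.
These bounds meet, so rank(T) = 3.

rank(T) = 3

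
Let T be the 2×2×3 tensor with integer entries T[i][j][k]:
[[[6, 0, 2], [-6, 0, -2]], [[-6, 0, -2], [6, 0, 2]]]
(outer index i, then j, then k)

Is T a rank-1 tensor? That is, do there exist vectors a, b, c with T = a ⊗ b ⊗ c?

If T = a ⊗ b ⊗ c then every fibre of T is a multiple of the corresponding factor, so read the factors off the fibres through the nonzero entry T[0,0,0] = 6.
The mode-1 fibre T[:,0,0] = [6, -6] gives a = [1, -1] (primitive direction); the mode-2 fibre T[0,:,0] = [6, -6] gives b = [1, -1]; then c[k] = T[0,0,k] / (a[0]·b[0]) = [6, 0, 2] / 1 = [6, 0, 2].
Expanding [1, -1] ⊗ [1, -1] ⊗ [6, 0, 2] reproduces all 12 entries of T, so T = [1, -1] ⊗ [1, -1] ⊗ [6, 0, 2] and rank(T) ≤ 1.
Equivalently every frontal slice T[:,:,k] is c[k] times the rank-1 matrix [1, -1] ⊗ [1, -1]. So T has rank 1 (it is nonzero).

Yes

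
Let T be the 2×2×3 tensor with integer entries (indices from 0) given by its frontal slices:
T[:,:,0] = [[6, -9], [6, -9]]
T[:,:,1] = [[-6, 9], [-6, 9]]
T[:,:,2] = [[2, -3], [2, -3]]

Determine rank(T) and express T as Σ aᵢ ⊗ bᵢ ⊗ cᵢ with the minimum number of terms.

rank(T) = 1

Lower bound: T ≠ 0 (e.g. T[0,0,0] = 6), so rank(T) ≥ 1.
Upper bound: if T = a ⊗ b ⊗ c then every fibre of T is a multiple of the corresponding factor, so read the factors off the fibres through the nonzero entry T[0,0,0] = 6.
The mode-1 fibre T[:,0,0] = [6, 6] gives a = (1, 1) (primitive direction); the mode-2 fibre T[0,:,0] = [6, -9] gives b = (2, -3); then c[k] = T[0,0,k] / (a[0]·b[0]) = [6, -6, 2] / 2 = (3, -3, 1).
Expanding (1, 1) ⊗ (2, -3) ⊗ (3, -3, 1) reproduces all 12 entries of T, so T = (1, 1) ⊗ (2, -3) ⊗ (3, -3, 1) and rank(T) ≤ 1.
These bounds meet, so rank(T) = 1.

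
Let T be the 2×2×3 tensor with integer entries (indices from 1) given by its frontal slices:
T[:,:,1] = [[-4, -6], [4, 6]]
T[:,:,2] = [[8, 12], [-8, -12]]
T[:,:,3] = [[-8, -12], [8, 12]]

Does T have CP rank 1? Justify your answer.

Yes

The mode-1 fibre T[:,1,1] = [-4, 4] gives a = [1, -1] (primitive direction); the mode-2 fibre T[1,:,1] = [-4, -6] gives b = [2, 3]; then c[k] = T[1,1,k] / (a[1]·b[1]) = [-4, 8, -8] / 2 = [-2, 4, -4].
Expanding [1, -1] ⊗ [2, 3] ⊗ [-2, 4, -4] reproduces all 12 entries of T, so T = [1, -1] ⊗ [2, 3] ⊗ [-2, 4, -4] and rank(T) ≤ 1.
Equivalently every frontal slice T[:,:,k] is c[k] times the rank-1 matrix [1, -1] ⊗ [2, 3]. So T has rank 1 (it is nonzero).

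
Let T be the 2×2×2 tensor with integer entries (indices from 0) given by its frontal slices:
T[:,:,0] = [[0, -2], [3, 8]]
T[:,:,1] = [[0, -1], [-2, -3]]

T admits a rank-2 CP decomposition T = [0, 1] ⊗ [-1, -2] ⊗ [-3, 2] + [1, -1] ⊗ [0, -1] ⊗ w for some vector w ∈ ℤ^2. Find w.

w = [2, 1]

Subtract the known terms from T to get the rank-1 residual R = [1, -1] ⊗ [0, -1] ⊗ w, so R[i,j,k] = a[i]·b[j]·w[k]. Pick indices with nonzero a[0]·b[1] = (1)·(-1) = -1. Only the fibre through (0,1,·) is needed: R[0,1,:] = T[0,1,:] − Σₗ aₗ[0]bₗ[1]cₗ = [-2, -1] − (0)·(-2)·[-3, 2] = [-2, -1]. Then w[k] = R[0,1,k] / -1 for each k, giving w = [-2, -1] / -1 = [2, 1].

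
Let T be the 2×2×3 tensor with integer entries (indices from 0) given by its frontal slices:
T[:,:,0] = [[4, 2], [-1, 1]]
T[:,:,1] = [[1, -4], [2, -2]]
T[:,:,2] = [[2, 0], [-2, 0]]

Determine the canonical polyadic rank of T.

3

Lower bound: the mode-3 unfolding of T (rows indexed by k, columns by (i,j) = (0,0), (0,1), (1,0), (1,1)) is [[4, 2, -1, 1], [1, -4, 2, -2], [2, 0, -2, 0]].
There the 3×3 minor on rows k ∈ {0, 1, 2}, columns (i,j) ∈ {(0,0), (0,1), (1,0)} is det [[4, 2, -1], [1, -4, 2], [2, 0, -2]] = 36 ≠ 0, so this unfolding has rank ≥ 3; CP rank is at least every unfolding rank, so rank(T) ≥ 3. (This is only a lower bound: in general the CP rank may exceed every unfolding rank, so we still need to exhibit 3 rank-1 terms summing to T.)
Upper bound: T is a sum of 3 rank-1 terms, T = [1, -1] ∘ [1, 0] ∘ [2, -1, 2] + [2, 1] ∘ [1, 1] ∘ [1, -1, 0] + [2, 1] ∘ [2, -1] ∘ [0, 1, 0] (written with every a and b primitive with positive leading entry and the scale carried by c; CP decompositions are not unique, and this one is verified by expanding entrywise), so rank(T) ≤ 3.
These bounds meet, so rank(T) = 3.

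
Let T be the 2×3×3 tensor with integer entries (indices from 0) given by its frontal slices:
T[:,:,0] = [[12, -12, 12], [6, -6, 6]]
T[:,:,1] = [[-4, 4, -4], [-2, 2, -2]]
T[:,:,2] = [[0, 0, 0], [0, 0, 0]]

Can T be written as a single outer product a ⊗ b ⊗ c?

If T = a ⊗ b ⊗ c then every fibre of T is a multiple of the corresponding factor, so read the factors off the fibres through the nonzero entry T[0,0,0] = 12.
The mode-1 fibre T[:,0,0] = [12, 6] gives a = [2, 1] (primitive direction); the mode-2 fibre T[0,:,0] = [12, -12, 12] gives b = [1, -1, 1]; then c[k] = T[0,0,k] / (a[0]·b[0]) = [12, -4, 0] / 2 = [6, -2, 0].
Expanding [2, 1] ⊗ [1, -1, 1] ⊗ [6, -2, 0] reproduces all 18 entries of T, so T = [2, 1] ⊗ [1, -1, 1] ⊗ [6, -2, 0] and rank(T) ≤ 1.
Equivalently every frontal slice T[:,:,k] is c[k] times the rank-1 matrix [2, 1] ⊗ [1, -1, 1]. So T has rank 1 (it is nonzero).

Yes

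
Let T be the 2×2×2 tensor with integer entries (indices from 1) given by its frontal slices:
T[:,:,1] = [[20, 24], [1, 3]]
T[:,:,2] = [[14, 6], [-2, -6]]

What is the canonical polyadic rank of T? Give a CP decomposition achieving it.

rank(T) = 2

Lower bound: in the mode-2 unfolding of T (rows indexed by j, columns by (i,k)) the 2×2 minor on rows j ∈ {1, 2}, columns (i,k) ∈ {(1,1), (1,2)} is det [[20, 14], [24, 6]] = -216 ≠ 0, so that unfolding has rank ≥ 2 and hence rank(T) ≥ 2 (CP rank is at least every unfolding rank, though it can be larger).
Upper bound: with S_k = T[:,:,k], the two rank-1 terms a₁b₁ᵀ, a₂b₂ᵀ are the rank-1 members of the pencil x·S₁ + y·S₂.
det(x·S₁ + y·S₂) is 36·x² − 36·xy − 72·y² = 36·(x − 2·y)(x + y), vanishing at (x:y) = (2:1) and (1:-1).
M₁ = 2·S₁ + S₂ = [[54, 54], [0, 0]] = 54·(1, 0)(1, 1)ᵀ and M₂ = S₁ − S₂ = [[6, 18], [3, 9]] = 3·(2, 1)(1, 3)ᵀ, so take a₁ = (1, 0), b₁ = (1, 1), a₂ = (2, 1), b₂ = (1, 3).
Each slice is an integer combination of E₁ = a₁b₁ᵀ and E₂ = a₂b₂ᵀ: S₁ = 18·E₁ + E₂, S₂ = 18·E₁ − 2·E₂; reading off coefficients, c₁ = (18, 18) and c₂ = (1, -2).
Hence T = (1, 0) ⊗ (1, 1) ⊗ (18, 18) + (2, 1) ⊗ (1, 3) ⊗ (1, -2), so rank(T) ≤ 2.
These bounds meet, so rank(T) = 2.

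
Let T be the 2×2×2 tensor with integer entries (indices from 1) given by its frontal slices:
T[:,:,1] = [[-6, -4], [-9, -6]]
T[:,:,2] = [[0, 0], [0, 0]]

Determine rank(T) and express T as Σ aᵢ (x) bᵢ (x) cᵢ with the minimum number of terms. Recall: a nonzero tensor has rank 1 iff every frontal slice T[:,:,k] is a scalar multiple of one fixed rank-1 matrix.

rank(T) = 1

Lower bound: T ≠ 0 (e.g. T[1,1,1] = -6), so rank(T) ≥ 1.
Upper bound: the mode-1 fibre T[:,1,1] = [-6, -9] gives a = [2, 3] (primitive direction); the mode-2 fibre T[1,:,1] = [-6, -4] gives b = [3, 2]; then c[k] = T[1,1,k] / (a[1]·b[1]) = [-6, 0] / 6 = [-1, 0].
Expanding [2, 3] (x) [3, 2] (x) [-1, 0] reproduces all 8 entries of T, so T = [2, 3] (x) [3, 2] (x) [-1, 0] and rank(T) ≤ 1.
These bounds meet, so rank(T) = 1.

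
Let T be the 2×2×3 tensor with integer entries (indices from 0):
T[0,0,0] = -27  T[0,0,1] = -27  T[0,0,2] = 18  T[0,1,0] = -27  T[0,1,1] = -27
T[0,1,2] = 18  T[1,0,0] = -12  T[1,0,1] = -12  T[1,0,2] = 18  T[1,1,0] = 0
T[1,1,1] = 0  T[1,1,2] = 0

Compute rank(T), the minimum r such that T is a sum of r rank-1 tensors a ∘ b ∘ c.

2

Lower bound: the mode-3 unfolding of T (rows indexed by k, columns by (i,j) = (0,0), (0,1), (1,0), (1,1)) is [[-27, -27, -12, 0], [-27, -27, -12, 0], [18, 18, 18, 0]].
There the 2×2 minor on rows k ∈ {0, 2}, columns (i,j) ∈ {(0,0), (1,0)} is det [[-27, -12], [18, 18]] = -270 ≠ 0, so this unfolding has rank ≥ 2; CP rank is at least every unfolding rank, so rank(T) ≥ 2. (This is only a lower bound: in general the CP rank may exceed every unfolding rank, so we still need to exhibit 2 rank-1 terms summing to T.)
Upper bound — finding two terms. Write S_k = T[:,:,k] for the frontal slices: S₀ = [[-27, -27], [-12, 0]], S₁ = [[-27, -27], [-12, 0]], S₂ = [[18, 18], [18, 0]].
If T = a₁ ∘ b₁ ∘ c₁ + a₂ ∘ b₂ ∘ c₂ then each S_k = c₁[k]·a₁b₁ᵀ + c₂[k]·a₂b₂ᵀ. S₀ and S₂ are linearly independent, so a₁b₁ᵀ and a₂b₂ᵀ must span the same plane of matrices: they are the rank-1 matrices of the form x·S₀ + y·S₂.
det(x·S₀ + y·S₂) is −324·x² + 702·xy − 324·y² = (-54)·(2·x − 3·y)(3·x − 2·y), vanishing at (x:y) = (3:2) and (2:3).
M₁ = 3·S₀ + 2·S₂ = [[-45, -45], [0, 0]] = (-45)·[1, 0][1, 1]ᵀ and M₂ = 2·S₀ + 3·S₂ = [[0, 0], [30, 0]] = 30·[0, 1][1, 0]ᵀ, so take a₁ = [1, 0], b₁ = [1, 1], a₂ = [0, 1], b₂ = [1, 0].
Each slice is an integer combination of E₁ = a₁b₁ᵀ and E₂ = a₂b₂ᵀ: S₀ = −27·E₁ − 12·E₂, S₁ = −27·E₁ − 12·E₂, S₂ = 18·E₁ + 18·E₂; reading off coefficients, c₁ = [-27, -27, 18] and c₂ = [-12, -12, 18].
Hence T = [1, 0] ∘ [1, 1] ∘ [-27, -27, 18] + [0, 1] ∘ [1, 0] ∘ [-12, -12, 18], so rank(T) ≤ 2.
These bounds meet, so rank(T) = 2.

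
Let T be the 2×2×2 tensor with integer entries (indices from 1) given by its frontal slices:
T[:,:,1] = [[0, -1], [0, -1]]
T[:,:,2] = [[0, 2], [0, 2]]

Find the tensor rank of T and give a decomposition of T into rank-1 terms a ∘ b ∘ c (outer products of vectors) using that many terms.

rank(T) = 1

Lower bound: T ≠ 0 (e.g. T[1,2,1] = -1), so rank(T) ≥ 1.
Upper bound: if T = a ∘ b ∘ c then every fibre of T is a multiple of the corresponding factor, so read the factors off the fibres through the nonzero entry T[1,2,1] = -1.
The mode-1 fibre T[:,2,1] = [-1, -1] gives a = [1, 1] (primitive direction); the mode-2 fibre T[1,:,1] = [0, -1] gives b = [0, 1]; then c[k] = T[1,2,k] / (a[1]·b[2]) = [-1, 2] / 1 = [-1, 2].
Expanding [1, 1] ∘ [0, 1] ∘ [-1, 2] reproduces all 8 entries of T, so T = [1, 1] ∘ [0, 1] ∘ [-1, 2] and rank(T) ≤ 1.
These bounds meet, so rank(T) = 1.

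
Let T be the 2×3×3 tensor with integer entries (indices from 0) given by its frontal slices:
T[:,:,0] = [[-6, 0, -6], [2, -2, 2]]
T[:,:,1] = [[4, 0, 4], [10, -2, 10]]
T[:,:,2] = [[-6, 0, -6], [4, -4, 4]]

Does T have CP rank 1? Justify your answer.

No

The mode-3 unfolding of T (rows indexed by k, columns by (i,j) = (0,0), (0,1), (0,2), (1,0), (1,1), (1,2)) is [[-6, 0, -6, 2, -2, 2], [4, 0, 4, 10, -2, 10], [-6, 0, -6, 4, -4, 4]].
There the 3×3 minor on rows k ∈ {0, 1, 2}, columns (i,j) ∈ {(0,0), (1,0), (1,1)} is det [[-6, 2, -2], [4, 10, -2], [-6, 4, -4]] = 96 ≠ 0, so this unfolding has rank ≥ 3; CP rank is at least every unfolding rank, so rank(T) ≥ 3.
In particular rank(T) ≥ 3 > 1, so T is not rank-1.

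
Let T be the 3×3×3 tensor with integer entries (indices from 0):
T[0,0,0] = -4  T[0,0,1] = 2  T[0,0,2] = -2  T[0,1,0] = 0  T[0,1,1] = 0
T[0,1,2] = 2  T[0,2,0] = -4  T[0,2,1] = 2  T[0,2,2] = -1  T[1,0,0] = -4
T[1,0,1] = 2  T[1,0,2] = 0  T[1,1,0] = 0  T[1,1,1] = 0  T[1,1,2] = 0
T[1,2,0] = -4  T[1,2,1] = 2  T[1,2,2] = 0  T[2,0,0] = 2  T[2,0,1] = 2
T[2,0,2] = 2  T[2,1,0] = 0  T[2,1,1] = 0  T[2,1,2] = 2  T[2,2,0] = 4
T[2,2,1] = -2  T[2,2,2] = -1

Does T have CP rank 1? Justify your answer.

The mode-2 unfolding of T (rows indexed by j, columns by (i,k) = (0,0), (0,1), (0,2), (1,0), (1,1), (1,2), (2,0), (2,1), (2,2)) is [[-4, 2, -2, -4, 2, 0, 2, 2, 2], [0, 0, 2, 0, 0, 0, 0, 0, 2], [-4, 2, -1, -4, 2, 0, 4, -2, -1]].
There the 3×3 minor on rows j ∈ {0, 1, 2}, columns (i,k) ∈ {(0,0), (0,2), (2,0)} is det [[-4, -2, 2], [0, 2, 0], [-4, -1, 4]] = -16 ≠ 0, so this unfolding has rank ≥ 3; CP rank is at least every unfolding rank, so rank(T) ≥ 3.
In particular rank(T) ≥ 3 > 1, so T is not rank-1.

No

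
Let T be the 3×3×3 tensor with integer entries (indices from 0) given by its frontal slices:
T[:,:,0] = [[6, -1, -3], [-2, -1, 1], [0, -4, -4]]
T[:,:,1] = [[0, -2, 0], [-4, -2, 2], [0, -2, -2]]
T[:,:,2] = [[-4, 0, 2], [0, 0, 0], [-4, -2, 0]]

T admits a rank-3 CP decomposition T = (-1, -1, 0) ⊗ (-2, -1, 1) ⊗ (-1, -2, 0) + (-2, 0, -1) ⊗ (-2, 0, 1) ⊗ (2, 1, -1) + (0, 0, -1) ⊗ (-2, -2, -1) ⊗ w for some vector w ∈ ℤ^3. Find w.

Subtract the known terms from T to get the rank-1 residual R = (0, 0, -1) ⊗ (-2, -2, -1) ⊗ w, so R[i,j,k] = a[i]·b[j]·w[k]. Pick indices with nonzero a[2]·b[0] = (-1)·(-2) = 2. Only the fibre through (2,0,·) is needed: R[2,0,:] = T[2,0,:] − Σₗ aₗ[2]bₗ[0]cₗ = [0, 0, -4] − (0)·(-2)·(-1, -2, 0) − (-1)·(-2)·(2, 1, -1) = [-4, -2, -2]. Then w[k] = R[2,0,k] / 2 for each k, giving w = [-4, -2, -2] / 2 = (-2, -1, -1).

w = (-2, -1, -1)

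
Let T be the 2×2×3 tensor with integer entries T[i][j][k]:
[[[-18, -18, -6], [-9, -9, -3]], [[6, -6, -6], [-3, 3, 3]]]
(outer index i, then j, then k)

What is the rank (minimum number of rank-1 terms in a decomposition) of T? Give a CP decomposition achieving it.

Lower bound: the mode-1 unfolding of T (rows indexed by i, columns by (j,k) = (0,0), (0,1), (0,2), (1,0), (1,1), (1,2)) is [[-18, -18, -6, -9, -9, -3], [6, -6, -6, -3, 3, 3]].
There the 2×2 minor on rows i ∈ {0, 1}, columns (j,k) ∈ {(0,0), (0,1)} is det [[-18, -18], [6, -6]] = 216 ≠ 0, so this unfolding has rank ≥ 2; CP rank is at least every unfolding rank, so rank(T) ≥ 2. (This is only a lower bound: in general the CP rank may exceed every unfolding rank, so we still need to exhibit 2 rank-1 terms summing to T.)
Upper bound — finding two terms. Write S_k = T[:,:,k] for the frontal slices: S₀ = [[-18, -9], [6, -3]], S₁ = [[-18, -9], [-6, 3]], S₂ = [[-6, -3], [-6, 3]].
If T = a₁ ⊗ b₁ ⊗ c₁ + a₂ ⊗ b₂ ⊗ c₂ then each S_k = c₁[k]·a₁b₁ᵀ + c₂[k]·a₂b₂ᵀ. S₀ and S₁ are linearly independent, so a₁b₁ᵀ and a₂b₂ᵀ must span the same plane of matrices: they are the rank-1 matrices of the form x·S₀ + y·S₁.
det(x·S₀ + y·S₁) is 108·x² − 108·y² = 108·(x − y)(x + y), vanishing at (x:y) = (1:1) and (1:-1).
M₁ = S₀ + S₁ = [[-36, -18], [0, 0]] = (-18)·(1, 0)(2, 1)ᵀ and M₂ = S₀ − S₁ = [[0, 0], [12, -6]] = 6·(0, 1)(2, -1)ᵀ, so take a₁ = (1, 0), b₁ = (2, 1), a₂ = (0, 1), b₂ = (2, -1).
Each slice is an integer combination of E₁ = a₁b₁ᵀ and E₂ = a₂b₂ᵀ: S₀ = −9·E₁ + 3·E₂, S₁ = −9·E₁ − 3·E₂, S₂ = −3·E₁ − 3·E₂; reading off coefficients, c₁ = (-9, -9, -3) and c₂ = (3, -3, -3).
Hence T = (1, 0) ⊗ (2, 1) ⊗ (-9, -9, -3) + (0, 1) ⊗ (2, -1) ⊗ (3, -3, -3), so rank(T) ≤ 2.
These bounds meet, so rank(T) = 2.

rank(T) = 2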